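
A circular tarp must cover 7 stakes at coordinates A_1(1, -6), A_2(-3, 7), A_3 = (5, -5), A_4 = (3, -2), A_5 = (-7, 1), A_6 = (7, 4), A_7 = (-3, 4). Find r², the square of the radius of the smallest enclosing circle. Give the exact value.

By Welzl's lemma the MEC is supported by two points (diametrically opposite) or three points (on a circumcircle).
The minimum enclosing circle is determined by three boundary points: A_3, A_5, A_6.
Their circumcentre is (0.375, 0.75) with r² = 54.453125.
The farthest remaining point A_2 is at distance² 50.453125 ≤ 54.453125.

54.453125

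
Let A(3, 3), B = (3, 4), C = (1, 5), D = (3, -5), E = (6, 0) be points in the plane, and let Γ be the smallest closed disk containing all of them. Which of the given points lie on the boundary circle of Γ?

C, D

The minimum enclosing circle of a finite set is fixed by two of the points (as a diameter) or three (as a circumcircle).
The farthest pair is C–D with squared distance 104. The circle on this segment as diameter has centre (2, 0) and r² = 104/4 = 26.
Check A: distance² to centre = 10 ≤ 26, so it lies inside.
All remaining points lie in this disk, and no smaller disk contains both endpoints, so this is the minimum enclosing circle.
The points at distance exactly r from the centre are C, D — 2 points.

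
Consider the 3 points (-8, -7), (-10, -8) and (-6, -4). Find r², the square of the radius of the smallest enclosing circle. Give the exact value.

Call the three points A, B, C in the order given.
Side lengths²: AB² = 5, AC² = 13, BC² = 32.
Since BC² = 32 ≥ 13 + 5 = 18, the angle opposite BC is not acute, so the smallest enclosing circle has BC as diameter.
Centre = midpoint of BC = (-8, -6), r² = 32/4 = 8.

8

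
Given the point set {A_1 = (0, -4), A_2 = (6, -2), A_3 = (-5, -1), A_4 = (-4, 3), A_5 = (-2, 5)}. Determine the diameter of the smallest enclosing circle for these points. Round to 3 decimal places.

The minimum enclosing circle is determined by three boundary points: A_2, A_3, A_5.
Their circumcentre is (29/46, -3/46) with r² = 34465/1058.
The farthest remaining point A_4 is at distance² 32625/1058 ≤ 34465/1058.
Diameter = 2r = 2√(34465/1058) ≈ 11.415.

11.415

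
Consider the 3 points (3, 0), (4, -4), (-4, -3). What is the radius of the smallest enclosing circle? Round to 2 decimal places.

4.08

Call the three points A, B, C in the order given.
Side lengths²: AB² = 17, AC² = 58, BC² = 65.
Since BC² = 65 < 58 + 17 = 75, the triangle is acute, so the smallest enclosing circle is the circumcircle.
Circumcentre = (5/62, -177/62), r² = 32045/1922.
r = √(32045/1922) ≈ 4.08.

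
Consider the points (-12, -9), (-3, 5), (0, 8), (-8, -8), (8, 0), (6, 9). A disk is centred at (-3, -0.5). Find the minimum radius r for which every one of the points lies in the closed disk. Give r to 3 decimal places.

13.086

The required radius is the distance from (-3, -0.5) to the farthest point.
Squared distances: 153.25, 30.25, 81.25, 81.25, 121.25, 171.25.
Maximum is 171.25, attained at (6, 9).
r = √(171.25) ≈ 13.086.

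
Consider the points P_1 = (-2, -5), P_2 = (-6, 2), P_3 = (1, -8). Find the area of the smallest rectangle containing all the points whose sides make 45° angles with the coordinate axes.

25.5

In coordinates u = x + y, v = x − y the rectangle is axis-aligned; the map (x,y)→(u,v) scales areas by 2.
u-values: -7, -4, -7; range = -4 − (-7) = 3.
v-values: 3, -8, 9; range = 9 − (-8) = 17.
Area = (3 × 17) / 2 = 25.5.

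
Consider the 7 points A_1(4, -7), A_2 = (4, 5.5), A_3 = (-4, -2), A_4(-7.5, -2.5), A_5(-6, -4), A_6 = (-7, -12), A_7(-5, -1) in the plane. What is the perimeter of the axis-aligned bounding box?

58

Width = max x − min x = 4 − (-7.5) = 11.5.
Height = max y − min y = 5.5 − (-12) = 17.5.
Perimeter = 2(11.5 + 17.5) = 58.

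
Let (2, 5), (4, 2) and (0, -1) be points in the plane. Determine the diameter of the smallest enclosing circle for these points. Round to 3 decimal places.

Call the three points A, B, C in the order given.
Side lengths²: AB² = 13, AC² = 40, BC² = 25.
Since AC² = 40 ≥ 25 + 13 = 38, the angle opposite AC is not acute, so the smallest enclosing circle has AC as diameter.
Centre = midpoint of AC = (1, 2), r² = 40/4 = 10.
Diameter = 2r = 2√10 ≈ 6.325.

6.325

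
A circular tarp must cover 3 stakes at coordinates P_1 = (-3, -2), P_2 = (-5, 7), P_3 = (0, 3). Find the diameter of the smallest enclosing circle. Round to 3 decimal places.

9.220

Side lengths²: P_1P_2² = 85, P_1P_3² = 34, P_2P_3² = 41.
Since P_1P_2² = 85 ≥ 41 + 34 = 75, the angle opposite P_1P_2 is not acute, so the smallest enclosing circle has P_1P_2 as diameter.
Centre = midpoint of P_1P_2 = (-4, 2.5), r² = 85/4 = 21.25.
Diameter = 2r = 2√(21.25) ≈ 9.220.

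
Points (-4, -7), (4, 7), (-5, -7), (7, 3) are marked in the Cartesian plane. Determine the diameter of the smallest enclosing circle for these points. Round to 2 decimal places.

16.64

A smallest enclosing disk is always determined by at most three of the input points on its boundary.
The farthest pair is (4, 7)–(-5, -7) with squared distance 277. The circle on this segment as diameter has centre (-0.5, 0) and r² = 277/4 = 69.25.
Check (-4, -7): distance² to centre = 61.25 ≤ 69.25, so it lies inside.
All remaining points lie in this disk, and no smaller disk contains both endpoints, so this is the minimum enclosing circle.
Diameter = 2r = 2√(69.25) ≈ 16.64.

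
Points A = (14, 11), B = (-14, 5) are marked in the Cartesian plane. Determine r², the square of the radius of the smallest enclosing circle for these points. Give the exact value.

The smallest circle enclosing two points has them as diameter endpoints.
Centre = midpoint = (0, 8); r² = |AB|²/4 = 820/4 = 205.

205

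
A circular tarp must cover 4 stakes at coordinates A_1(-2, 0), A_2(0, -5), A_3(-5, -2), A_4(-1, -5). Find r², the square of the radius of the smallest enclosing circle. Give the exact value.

The minimum enclosing circle is determined by three boundary points: A_1, A_2, A_3.
Their circumcentre is (-83/38, -113/38) with r² = 6409/722.
The farthest remaining point A_4 is at distance² 3977/722 ≤ 6409/722.

6409/722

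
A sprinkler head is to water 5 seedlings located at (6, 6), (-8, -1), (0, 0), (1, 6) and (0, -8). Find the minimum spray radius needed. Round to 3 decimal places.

8.228

The minimum enclosing circle is determined by three boundary points: (6, 6), (-8, -1), (0, -8).
Their circumcentre is (3/22, 5/22) with r² = 16385/242.
The farthest remaining point (1, 6) is at distance² 8245/242 ≤ 16385/242.
r = √(16385/242) ≈ 8.228.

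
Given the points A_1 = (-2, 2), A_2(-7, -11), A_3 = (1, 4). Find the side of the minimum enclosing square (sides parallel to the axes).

15

The bounding box has width 8 and height 15.
An axis-aligned square enclosing the set must have side ≥ max(width, height).
So the minimum side is max(8, 15) = 15.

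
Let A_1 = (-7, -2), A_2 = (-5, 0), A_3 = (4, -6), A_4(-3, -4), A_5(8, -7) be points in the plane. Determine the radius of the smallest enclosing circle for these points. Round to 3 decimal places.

By Welzl's lemma the MEC is supported by two points (diametrically opposite) or three points (on a circumcircle).
The farthest pair is A_1–A_5 with squared distance 250. The circle on this segment as diameter has centre (0.5, -4.5) and r² = 250/4 = 62.5.
Check A_2: distance² to centre = 50.5 ≤ 62.5, so it lies inside.
All remaining points lie in this disk, and no smaller disk contains both endpoints, so this is the minimum enclosing circle.
r = √(62.5) ≈ 7.906.

7.906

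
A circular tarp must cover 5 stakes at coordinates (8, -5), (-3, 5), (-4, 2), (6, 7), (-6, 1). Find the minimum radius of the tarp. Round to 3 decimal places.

7.968

The minimum enclosing circle is determined by three boundary points: (8, -5), (6, 7), (-6, 1).
Their circumcentre is (25/13, 2/13) with r² = 10730/169.
The farthest remaining point (-3, 5) is at distance² 8065/169 ≤ 10730/169.
r = √(10730/169) ≈ 7.968.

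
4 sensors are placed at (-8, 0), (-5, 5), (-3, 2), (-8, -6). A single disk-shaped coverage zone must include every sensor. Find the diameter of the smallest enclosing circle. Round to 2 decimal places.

11.40

By Welzl's lemma the MEC is supported by two points (diametrically opposite) or three points (on a circumcircle).
The farthest pair is (-5, 5)–(-8, -6) with squared distance 130. The circle on this segment as diameter has centre (-6.5, -0.5) and r² = 130/4 = 32.5.
Check (-8, 0): distance² to centre = 2.5 ≤ 32.5, so it lies inside.
All remaining points lie in this disk, and no smaller disk contains both endpoints, so this is the minimum enclosing circle.
Diameter = 2r = 2√(32.5) ≈ 11.40.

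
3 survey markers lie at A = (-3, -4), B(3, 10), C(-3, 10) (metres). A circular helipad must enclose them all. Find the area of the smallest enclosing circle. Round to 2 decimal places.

182.21

Side lengths²: AB² = 232, AC² = 196, BC² = 36.
Since AB² = 232 ≥ 196 + 36 = 232, the angle opposite AB is not acute, so the smallest enclosing circle has AB as diameter.
Centre = midpoint of AB = (0, 3), r² = 232/4 = 58.
Area = π·r² = π·58 ≈ 182.21.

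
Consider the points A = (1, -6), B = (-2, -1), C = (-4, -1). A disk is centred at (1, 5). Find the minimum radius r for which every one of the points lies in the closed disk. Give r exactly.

The required radius is the distance from (1, 5) to the farthest point.
Squared distances: 121, 45, 61.
Maximum is 121, attained at A.
r = √121 = 11.

11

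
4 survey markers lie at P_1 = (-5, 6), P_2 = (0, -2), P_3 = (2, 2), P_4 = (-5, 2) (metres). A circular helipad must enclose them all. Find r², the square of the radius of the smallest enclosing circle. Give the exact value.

The farthest pair is P_1–P_2 with squared distance 89. The circle on this segment as diameter has centre (-2.5, 2) and r² = 89/4 = 22.25.
Check P_3: distance² to centre = 20.25 ≤ 22.25, so it lies inside.
All remaining points lie in this disk, and no smaller disk contains both endpoints, so this is the minimum enclosing circle.

22.25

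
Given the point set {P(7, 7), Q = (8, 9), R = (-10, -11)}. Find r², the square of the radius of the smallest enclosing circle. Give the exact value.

181

Side lengths²: PQ² = 5, PR² = 613, QR² = 724.
Since QR² = 724 ≥ 613 + 5 = 618, the angle opposite QR is not acute, so the smallest enclosing circle has QR as diameter.
Centre = midpoint of QR = (-1, -1), r² = 724/4 = 181.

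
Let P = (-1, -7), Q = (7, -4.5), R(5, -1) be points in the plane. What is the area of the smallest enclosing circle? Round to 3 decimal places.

Side lengths²: PQ² = 70.25, PR² = 72, QR² = 16.25.
Since PR² = 72 < 70.25 + 16.25 = 86.5, the triangle is acute, so the smallest enclosing circle is the circumcircle.
Circumcentre = (117/44, -205/44), r² = 18265/968.
Area = π·r² = π·18265/968 ≈ 59.278.

59.278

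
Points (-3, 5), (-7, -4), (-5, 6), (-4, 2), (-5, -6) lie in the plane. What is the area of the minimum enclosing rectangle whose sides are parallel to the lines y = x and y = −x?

In coordinates u = x + y, v = x − y the rectangle is axis-aligned; the map (x,y)→(u,v) scales areas by 2.
u-values: 2, -11, 1, -2, -11; range = 2 − (-11) = 13.
v-values: -8, -3, -11, -6, 1; range = 1 − (-11) = 12.
Area = (13 × 12) / 2 = 78.

78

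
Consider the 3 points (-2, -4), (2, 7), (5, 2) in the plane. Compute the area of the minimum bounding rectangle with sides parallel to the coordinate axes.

77

x ranges over [-2, 5], width 7.
y ranges over [-4, 7], height 11.
Area = 7 × 11 = 77.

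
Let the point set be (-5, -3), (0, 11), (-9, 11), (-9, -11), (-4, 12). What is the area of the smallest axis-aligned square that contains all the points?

The bounding box has width 9 and height 23.
An axis-aligned square enclosing the set must have side ≥ max(width, height).
So the minimum side is max(9, 23) = 23.
Area = 23² = 529.

529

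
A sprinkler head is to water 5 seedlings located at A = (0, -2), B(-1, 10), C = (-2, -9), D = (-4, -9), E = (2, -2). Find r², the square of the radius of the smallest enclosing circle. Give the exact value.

92.5

The farthest pair is B–D with squared distance 370. The circle on this segment as diameter has centre (-2.5, 0.5) and r² = 370/4 = 92.5.
Check A: distance² to centre = 12.5 ≤ 92.5, so it lies inside.
All remaining points lie in this disk, and no smaller disk contains both endpoints, so this is the minimum enclosing circle.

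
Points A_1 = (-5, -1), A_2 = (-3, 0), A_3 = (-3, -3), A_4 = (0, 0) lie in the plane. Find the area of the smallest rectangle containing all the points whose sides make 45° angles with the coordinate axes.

In coordinates u = x + y, v = x − y the rectangle is axis-aligned; the map (x,y)→(u,v) scales areas by 2.
u-values: -6, -3, -6, 0; range = 0 − (-6) = 6.
v-values: -4, -3, 0, 0; range = 0 − (-4) = 4.
Area = (6 × 4) / 2 = 12.

12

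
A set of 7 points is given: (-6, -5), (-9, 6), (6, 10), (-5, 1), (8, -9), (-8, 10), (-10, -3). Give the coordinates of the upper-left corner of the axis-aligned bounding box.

x-range [-10, 8], y-range [-9, 10].
The upper-left corner is (-10, 10).

(-10, 10)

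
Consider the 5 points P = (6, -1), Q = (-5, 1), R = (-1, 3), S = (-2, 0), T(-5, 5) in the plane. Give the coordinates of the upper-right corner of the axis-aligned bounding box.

x-range [-5, 6], y-range [-1, 5].
The upper-right corner is (6, 5).

(6, 5)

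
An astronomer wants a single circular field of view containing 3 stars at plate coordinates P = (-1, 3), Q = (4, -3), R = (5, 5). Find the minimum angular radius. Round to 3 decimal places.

4.329

Side lengths²: PQ² = 61, PR² = 40, QR² = 65.
Since QR² = 65 < 61 + 40 = 101, the triangle is acute, so the smallest enclosing circle is the circumcircle.
Circumcentre = (135/46, 55/46), r² = 19825/1058.
r = √(19825/1058) ≈ 4.329.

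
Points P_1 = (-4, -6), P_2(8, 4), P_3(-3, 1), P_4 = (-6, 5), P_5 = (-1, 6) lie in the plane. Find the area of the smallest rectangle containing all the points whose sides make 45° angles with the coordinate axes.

165

In coordinates u = x + y, v = x − y the rectangle is axis-aligned; the map (x,y)→(u,v) scales areas by 2.
u-values: -10, 12, -2, -1, 5; range = 12 − (-10) = 22.
v-values: 2, 4, -4, -11, -7; range = 4 − (-11) = 15.
Area = (22 × 15) / 2 = 165.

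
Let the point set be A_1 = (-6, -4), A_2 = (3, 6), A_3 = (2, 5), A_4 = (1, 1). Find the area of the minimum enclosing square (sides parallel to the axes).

100

The bounding box has width 9 and height 10.
An axis-aligned square enclosing the set must have side ≥ max(width, height).
So the minimum side is max(9, 10) = 10.
Area = 10² = 100.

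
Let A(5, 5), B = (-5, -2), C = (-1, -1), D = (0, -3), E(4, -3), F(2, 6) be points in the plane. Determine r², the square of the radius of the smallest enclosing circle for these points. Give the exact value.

37.25

By Welzl's lemma the MEC is supported by two points (diametrically opposite) or three points (on a circumcircle).
The farthest pair is A–B with squared distance 149. The circle on this segment as diameter has centre (0, 1.5) and r² = 149/4 = 37.25.
Check C: distance² to centre = 7.25 ≤ 37.25, so it lies inside.
All remaining points lie in this disk, and no smaller disk contains both endpoints, so this is the minimum enclosing circle.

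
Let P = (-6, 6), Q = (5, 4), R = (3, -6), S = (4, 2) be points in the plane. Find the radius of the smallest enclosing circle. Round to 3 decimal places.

7.501

A smallest enclosing disk is always determined by at most three of the input points on its boundary.
The minimum enclosing circle is determined by three boundary points: P, Q, R.
Their circumcentre is (-53/38, 3/38) with r² = 40625/722.
The farthest remaining point S is at distance² 23677/722 ≤ 40625/722.
r = √(40625/722) ≈ 7.501.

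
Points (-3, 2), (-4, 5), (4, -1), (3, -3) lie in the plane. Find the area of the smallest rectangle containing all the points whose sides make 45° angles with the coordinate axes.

In coordinates u = x + y, v = x − y the rectangle is axis-aligned; the map (x,y)→(u,v) scales areas by 2.
u-values: -1, 1, 3, 0; range = 3 − (-1) = 4.
v-values: -5, -9, 5, 6; range = 6 − (-9) = 15.
Area = (4 × 15) / 2 = 30.

30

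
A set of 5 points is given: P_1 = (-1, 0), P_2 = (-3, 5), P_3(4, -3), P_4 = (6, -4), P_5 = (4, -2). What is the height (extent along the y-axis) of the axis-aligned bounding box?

max y = 5, min y = -4, so height = 9.

9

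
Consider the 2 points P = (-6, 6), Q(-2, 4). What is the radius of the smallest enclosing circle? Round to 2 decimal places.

The smallest circle enclosing two points has them as diameter endpoints.
Centre = midpoint = (-4, 5); r² = |PQ|²/4 = 20/4 = 5.
r = √5 ≈ 2.24.

2.24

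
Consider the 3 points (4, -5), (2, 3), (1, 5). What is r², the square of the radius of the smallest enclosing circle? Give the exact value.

27.25

Call the three points A, B, C in the order given.
Side lengths²: AB² = 68, AC² = 109, BC² = 5.
Since AC² = 109 ≥ 68 + 5 = 73, the angle opposite AC is not acute, so the smallest enclosing circle has AC as diameter.
Centre = midpoint of AC = (2.5, 0), r² = 109/4 = 27.25.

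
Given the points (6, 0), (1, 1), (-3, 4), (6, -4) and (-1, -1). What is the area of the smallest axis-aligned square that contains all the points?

The bounding box has width 9 and height 8.
An axis-aligned square enclosing the set must have side ≥ max(width, height).
So the minimum side is max(9, 8) = 9.
Area = 9² = 81.

81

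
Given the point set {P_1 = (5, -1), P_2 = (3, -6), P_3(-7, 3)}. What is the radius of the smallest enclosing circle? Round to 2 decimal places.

6.74

Side lengths²: P_1P_2² = 29, P_1P_3² = 160, P_2P_3² = 181.
Since P_2P_3² = 181 < 160 + 29 = 189, the triangle is acute, so the smallest enclosing circle is the circumcircle.
Circumcentre = (-59/34, -41/34), r² = 26245/578.
r = √(26245/578) ≈ 6.74.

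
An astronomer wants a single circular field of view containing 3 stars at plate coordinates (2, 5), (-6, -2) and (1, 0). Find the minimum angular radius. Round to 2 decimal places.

5.32

Call the three points A, B, C in the order given.
Side lengths²: AB² = 113, AC² = 26, BC² = 53.
Since AB² = 113 ≥ 53 + 26 = 79, the angle opposite AB is not acute, so the smallest enclosing circle has AB as diameter.
Centre = midpoint of AB = (-2, 1.5), r² = 113/4 = 28.25.
r = √(28.25) ≈ 5.32.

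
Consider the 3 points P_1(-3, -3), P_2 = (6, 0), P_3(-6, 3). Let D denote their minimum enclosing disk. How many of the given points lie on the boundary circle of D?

2

Side lengths²: P_1P_2² = 90, P_1P_3² = 45, P_2P_3² = 153.
Since P_2P_3² = 153 ≥ 90 + 45 = 135, the angle opposite P_2P_3 is not acute, so the smallest enclosing circle has P_2P_3 as diameter.
Centre = midpoint of P_2P_3 = (0, 1.5), r² = 153/4 = 38.25.
The points at distance exactly r from the centre are P_2, P_3 — 2 points.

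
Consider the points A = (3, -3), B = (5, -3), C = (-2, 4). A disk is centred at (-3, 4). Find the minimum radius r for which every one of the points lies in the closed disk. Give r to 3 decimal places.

The required radius is the distance from (-3, 4) to the farthest point.
Squared distances: 85, 113, 1.
Maximum is 113, attained at B.
r = √113 ≈ 10.630.

10.630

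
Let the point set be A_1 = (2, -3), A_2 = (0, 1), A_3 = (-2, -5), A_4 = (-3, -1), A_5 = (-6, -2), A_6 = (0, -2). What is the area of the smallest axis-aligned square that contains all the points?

The bounding box has width 8 and height 6.
An axis-aligned square enclosing the set must have side ≥ max(width, height).
So the minimum side is max(8, 6) = 8.
Area = 8² = 64.

64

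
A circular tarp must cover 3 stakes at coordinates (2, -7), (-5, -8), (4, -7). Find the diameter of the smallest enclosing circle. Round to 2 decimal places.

Call the three points A, B, C in the order given.
Side lengths²: AB² = 50, AC² = 4, BC² = 82.
Since BC² = 82 ≥ 50 + 4 = 54, the angle opposite BC is not acute, so the smallest enclosing circle has BC as diameter.
Centre = midpoint of BC = (-0.5, -7.5), r² = 82/4 = 20.5.
Diameter = 2r = 2√(20.5) ≈ 9.06.

9.06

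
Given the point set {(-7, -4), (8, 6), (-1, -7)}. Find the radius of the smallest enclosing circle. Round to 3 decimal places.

Call the three points A, B, C in the order given.
Side lengths²: AB² = 325, AC² = 45, BC² = 250.
Since AB² = 325 ≥ 250 + 45 = 295, the angle opposite AB is not acute, so the smallest enclosing circle has AB as diameter.
Centre = midpoint of AB = (0.5, 1), r² = 325/4 = 81.25.
r = √(81.25) ≈ 9.014.

9.014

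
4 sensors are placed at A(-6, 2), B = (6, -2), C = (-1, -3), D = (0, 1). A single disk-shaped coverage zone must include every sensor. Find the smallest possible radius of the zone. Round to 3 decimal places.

6.325

A smallest enclosing disk is always determined by at most three of the input points on its boundary.
The farthest pair is A–B with squared distance 160. The circle on this segment as diameter has centre (0, 0) and r² = 160/4 = 40.
Check C: distance² to centre = 10 ≤ 40, so it lies inside.
All remaining points lie in this disk, and no smaller disk contains both endpoints, so this is the minimum enclosing circle.
r = √40 ≈ 6.325.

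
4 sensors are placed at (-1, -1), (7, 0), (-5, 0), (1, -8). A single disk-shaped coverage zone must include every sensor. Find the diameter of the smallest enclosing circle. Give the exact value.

12.5

The minimum enclosing circle of a finite set is fixed by two of the points (as a diameter) or three (as a circumcircle).
The minimum enclosing circle is determined by three boundary points: (7, 0), (-5, 0), (1, -8).
Their circumcentre is (1, -1.75) with r² = 39.0625.
The farthest remaining point (-1, -1) is at distance² 4.5625 ≤ 39.0625.
Diameter = 2r = 2√(39.0625) = 12.5.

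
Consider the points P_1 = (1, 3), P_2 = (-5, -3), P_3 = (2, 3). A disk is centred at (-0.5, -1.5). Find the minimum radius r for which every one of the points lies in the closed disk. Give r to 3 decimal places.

5.148

The required radius is the distance from (-0.5, -1.5) to the farthest point.
Squared distances: 22.5, 22.5, 26.5.
Maximum is 26.5, attained at P_3.
r = √(26.5) ≈ 5.148.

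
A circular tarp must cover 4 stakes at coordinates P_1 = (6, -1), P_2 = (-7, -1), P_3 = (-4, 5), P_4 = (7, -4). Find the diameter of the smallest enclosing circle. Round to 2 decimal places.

The minimum enclosing circle of a finite set is fixed by two of the points (as a diameter) or three (as a circumcircle).
The minimum enclosing circle is determined by three boundary points: P_2, P_3, P_4.
Their circumcentre is (21/62, -57/62) with r² = 103525/1922.
The farthest remaining point P_1 is at distance² 61613/1922 ≤ 103525/1922.
Diameter = 2r = 2√(103525/1922) ≈ 14.68.

14.68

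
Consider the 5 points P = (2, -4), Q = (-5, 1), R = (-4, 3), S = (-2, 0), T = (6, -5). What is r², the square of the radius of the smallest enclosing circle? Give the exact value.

41

A smallest enclosing disk is always determined by at most three of the input points on its boundary.
The farthest pair is R–T with squared distance 164. The circle on this segment as diameter has centre (1, -1) and r² = 164/4 = 41.
Check P: distance² to centre = 10 ≤ 41, so it lies inside.
All remaining points lie in this disk, and no smaller disk contains both endpoints, so this is the minimum enclosing circle.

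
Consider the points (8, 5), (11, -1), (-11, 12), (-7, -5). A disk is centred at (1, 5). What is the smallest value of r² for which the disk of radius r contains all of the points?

193

The required radius is the distance from (1, 5) to the farthest point.
Squared distances: 49, 136, 193, 164.
Maximum is 193, attained at (-11, 12).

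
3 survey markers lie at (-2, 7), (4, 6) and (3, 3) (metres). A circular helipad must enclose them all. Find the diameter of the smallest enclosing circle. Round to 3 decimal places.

Call the three points A, B, C in the order given.
Side lengths²: AB² = 37, AC² = 41, BC² = 10.
Since AC² = 41 < 37 + 10 = 47, the triangle is acute, so the smallest enclosing circle is the circumcircle.
Circumcentre = (31/38, 205/38), r² = 7585/722.
Diameter = 2r = 2√(7585/722) ≈ 6.482.

6.482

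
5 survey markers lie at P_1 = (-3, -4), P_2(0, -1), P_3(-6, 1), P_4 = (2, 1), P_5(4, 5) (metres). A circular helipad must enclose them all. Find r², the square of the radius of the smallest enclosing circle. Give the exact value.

32045/961

The minimum enclosing circle of a finite set is fixed by two of the points (as a diameter) or three (as a circumcircle).
The minimum enclosing circle is determined by three boundary points: P_1, P_3, P_5.
Their circumcentre is (-7/31, 33/31) with r² = 32045/961.
The farthest remaining point P_4 is at distance² 4765/961 ≤ 32045/961.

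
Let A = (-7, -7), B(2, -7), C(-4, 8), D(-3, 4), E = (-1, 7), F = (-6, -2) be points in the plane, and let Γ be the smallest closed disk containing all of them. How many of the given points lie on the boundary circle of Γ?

3

By Welzl's lemma the MEC is supported by two points (diametrically opposite) or three points (on a circumcircle).
The minimum enclosing circle is determined by three boundary points: A, B, C.
Their circumcentre is (-2.5, -0.1) with r² = 67.86.
The farthest remaining point E is at distance² 52.66 ≤ 67.86.
The points at distance exactly r from the centre are A, B, C — 3 points.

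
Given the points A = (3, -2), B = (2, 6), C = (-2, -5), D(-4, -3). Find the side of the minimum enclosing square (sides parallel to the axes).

11

The bounding box has width 7 and height 11.
An axis-aligned square enclosing the set must have side ≥ max(width, height).
So the minimum side is max(7, 11) = 11.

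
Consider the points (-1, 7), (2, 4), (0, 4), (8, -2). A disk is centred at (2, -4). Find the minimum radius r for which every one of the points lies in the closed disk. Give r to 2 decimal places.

11.40

The required radius is the distance from (2, -4) to the farthest point.
Squared distances: 130, 64, 68, 40.
Maximum is 130, attained at (-1, 7).
r = √130 ≈ 11.40.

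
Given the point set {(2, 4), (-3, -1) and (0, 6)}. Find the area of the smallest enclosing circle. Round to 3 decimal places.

45.553

Call the three points A, B, C in the order given.
Side lengths²: AB² = 50, AC² = 8, BC² = 58.
Since BC² = 58 ≥ 50 + 8 = 58, the angle opposite BC is not acute, so the smallest enclosing circle has BC as diameter.
Centre = midpoint of BC = (-1.5, 2.5), r² = 58/4 = 14.5.
Area = π·r² = π·14.5 ≈ 45.553.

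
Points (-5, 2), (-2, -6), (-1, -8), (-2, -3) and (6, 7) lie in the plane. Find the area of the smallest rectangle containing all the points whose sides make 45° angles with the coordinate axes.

In coordinates u = x + y, v = x − y the rectangle is axis-aligned; the map (x,y)→(u,v) scales areas by 2.
u-values: -3, -8, -9, -5, 13; range = 13 − (-9) = 22.
v-values: -7, 4, 7, 1, -1; range = 7 − (-7) = 14.
Area = (22 × 14) / 2 = 154.

154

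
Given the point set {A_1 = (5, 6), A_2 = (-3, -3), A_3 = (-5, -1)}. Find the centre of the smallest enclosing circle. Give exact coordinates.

(7/34, 75/34)

Side lengths²: A_1A_2² = 145, A_1A_3² = 149, A_2A_3² = 8.
Since A_1A_3² = 149 < 145 + 8 = 153, the triangle is acute, so the smallest enclosing circle is the circumcircle.
Circumcentre = (7/34, 75/34), r² = 21605/578.
Centre = (7/34, 75/34).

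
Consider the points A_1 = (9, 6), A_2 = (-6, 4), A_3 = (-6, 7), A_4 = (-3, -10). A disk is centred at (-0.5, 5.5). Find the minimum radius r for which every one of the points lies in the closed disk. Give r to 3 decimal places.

15.700

The required radius is the distance from (-0.5, 5.5) to the farthest point.
Squared distances: 90.5, 32.5, 32.5, 246.5.
Maximum is 246.5, attained at A_4.
r = √(246.5) ≈ 15.700.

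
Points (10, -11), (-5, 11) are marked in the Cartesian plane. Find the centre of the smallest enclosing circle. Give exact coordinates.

The smallest circle enclosing two points has them as diameter endpoints.
Centre = midpoint = (2.5, 0); r² = |(10, -11)−(-5, 11)|²/4 = 709/4 = 177.25.
Centre = (2.5, 0).

(2.5, 0)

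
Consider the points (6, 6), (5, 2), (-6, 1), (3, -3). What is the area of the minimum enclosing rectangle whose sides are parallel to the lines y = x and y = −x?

In coordinates u = x + y, v = x − y the rectangle is axis-aligned; the map (x,y)→(u,v) scales areas by 2.
u-values: 12, 7, -5, 0; range = 12 − (-5) = 17.
v-values: 0, 3, -7, 6; range = 6 − (-7) = 13.
Area = (17 × 13) / 2 = 110.5.

110.5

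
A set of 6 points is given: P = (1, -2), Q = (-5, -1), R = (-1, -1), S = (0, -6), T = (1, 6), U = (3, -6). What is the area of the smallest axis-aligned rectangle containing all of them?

96

x ranges over [-5, 3], width 8.
y ranges over [-6, 6], height 12.
Area = 8 × 12 = 96.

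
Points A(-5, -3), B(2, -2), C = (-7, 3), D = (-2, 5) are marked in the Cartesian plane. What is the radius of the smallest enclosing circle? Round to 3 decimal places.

5.148

A smallest enclosing disk is always determined by at most three of the input points on its boundary.
The farthest pair is B–C with squared distance 106. The circle on this segment as diameter has centre (-2.5, 0.5) and r² = 106/4 = 26.5.
Check A: distance² to centre = 18.5 ≤ 26.5, so it lies inside.
All remaining points lie in this disk, and no smaller disk contains both endpoints, so this is the minimum enclosing circle.
r = √(26.5) ≈ 5.148.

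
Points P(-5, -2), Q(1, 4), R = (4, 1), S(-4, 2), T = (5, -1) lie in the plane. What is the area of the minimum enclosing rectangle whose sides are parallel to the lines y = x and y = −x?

72

In coordinates u = x + y, v = x − y the rectangle is axis-aligned; the map (x,y)→(u,v) scales areas by 2.
u-values: -7, 5, 5, -2, 4; range = 5 − (-7) = 12.
v-values: -3, -3, 3, -6, 6; range = 6 − (-6) = 12.
Area = (12 × 12) / 2 = 72.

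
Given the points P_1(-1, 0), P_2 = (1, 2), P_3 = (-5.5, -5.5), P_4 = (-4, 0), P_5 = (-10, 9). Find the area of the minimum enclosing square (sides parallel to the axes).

210.25

The bounding box has width 11 and height 14.5.
An axis-aligned square enclosing the set must have side ≥ max(width, height).
So the minimum side is max(11, 14.5) = 14.5.
Area = 14.5² = 210.25.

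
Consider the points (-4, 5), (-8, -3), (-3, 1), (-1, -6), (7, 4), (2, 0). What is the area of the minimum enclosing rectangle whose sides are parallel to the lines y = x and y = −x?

In coordinates u = x + y, v = x − y the rectangle is axis-aligned; the map (x,y)→(u,v) scales areas by 2.
u-values: 1, -11, -2, -7, 11, 2; range = 11 − (-11) = 22.
v-values: -9, -5, -4, 5, 3, 2; range = 5 − (-9) = 14.
Area = (22 × 14) / 2 = 154.

154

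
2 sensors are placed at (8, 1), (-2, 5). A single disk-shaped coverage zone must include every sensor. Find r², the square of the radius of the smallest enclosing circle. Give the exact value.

The smallest circle enclosing two points has them as diameter endpoints.
Centre = midpoint = (3, 3); r² = |(8, 1)−(-2, 5)|²/4 = 116/4 = 29.

29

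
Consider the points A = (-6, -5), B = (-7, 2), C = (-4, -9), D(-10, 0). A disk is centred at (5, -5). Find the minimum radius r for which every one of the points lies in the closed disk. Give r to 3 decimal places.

The required radius is the distance from (5, -5) to the farthest point.
Squared distances: 121, 193, 97, 250.
Maximum is 250, attained at D.
r = √250 ≈ 15.811.

15.811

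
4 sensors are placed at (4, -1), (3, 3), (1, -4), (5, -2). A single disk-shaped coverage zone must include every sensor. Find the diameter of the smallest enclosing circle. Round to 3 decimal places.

A smallest enclosing disk is always determined by at most three of the input points on its boundary.
The farthest pair is (3, 3)–(1, -4) with squared distance 53. The circle on this segment as diameter has centre (2, -0.5) and r² = 53/4 = 13.25.
Check (4, -1): distance² to centre = 4.25 ≤ 13.25, so it lies inside.
All remaining points lie in this disk, and no smaller disk contains both endpoints, so this is the minimum enclosing circle.
Diameter = 2r = 2√(13.25) ≈ 7.280.

7.280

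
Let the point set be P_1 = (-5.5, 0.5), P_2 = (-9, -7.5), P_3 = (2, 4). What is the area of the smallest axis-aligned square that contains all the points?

132.25

The bounding box has width 11 and height 11.5.
An axis-aligned square enclosing the set must have side ≥ max(width, height).
So the minimum side is max(11, 11.5) = 11.5.
Area = 11.5² = 132.25.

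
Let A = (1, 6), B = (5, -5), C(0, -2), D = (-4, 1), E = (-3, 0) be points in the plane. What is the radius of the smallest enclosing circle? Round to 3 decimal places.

The minimum enclosing circle is determined by three boundary points: A, B, D.
Their circumcentre is (1.9, 0.1) with r² = 35.62.
The farthest remaining point E is at distance² 24.02 ≤ 35.62.
r = √(35.62) ≈ 5.968.

5.968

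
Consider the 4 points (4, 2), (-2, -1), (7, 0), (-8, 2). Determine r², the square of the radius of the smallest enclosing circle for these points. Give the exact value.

By Welzl's lemma the MEC is supported by two points (diametrically opposite) or three points (on a circumcircle).
The farthest pair is (7, 0)–(-8, 2) with squared distance 229. The circle on this segment as diameter has centre (-0.5, 1) and r² = 229/4 = 57.25.
Check (4, 2): distance² to centre = 21.25 ≤ 57.25, so it lies inside.
All remaining points lie in this disk, and no smaller disk contains both endpoints, so this is the minimum enclosing circle.

57.25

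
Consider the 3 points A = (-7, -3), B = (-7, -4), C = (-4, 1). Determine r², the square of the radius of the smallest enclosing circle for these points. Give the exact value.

8.5

Side lengths²: AB² = 1, AC² = 25, BC² = 34.
Since BC² = 34 ≥ 25 + 1 = 26, the angle opposite BC is not acute, so the smallest enclosing circle has BC as diameter.
Centre = midpoint of BC = (-5.5, -1.5), r² = 34/4 = 8.5.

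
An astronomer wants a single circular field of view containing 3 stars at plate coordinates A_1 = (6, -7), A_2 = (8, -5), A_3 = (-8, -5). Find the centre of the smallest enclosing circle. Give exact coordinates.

(0, -5)

Side lengths²: A_1A_2² = 8, A_1A_3² = 200, A_2A_3² = 256.
Since A_2A_3² = 256 ≥ 200 + 8 = 208, the angle opposite A_2A_3 is not acute, so the smallest enclosing circle has A_2A_3 as diameter.
Centre = midpoint of A_2A_3 = (0, -5), r² = 256/4 = 64.
Centre = (0, -5).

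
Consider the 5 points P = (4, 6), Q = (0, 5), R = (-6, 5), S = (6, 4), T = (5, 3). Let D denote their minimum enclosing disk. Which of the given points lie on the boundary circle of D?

A smallest enclosing disk is always determined by at most three of the input points on its boundary.
The farthest pair is R–S with squared distance 145. The circle on this segment as diameter has centre (0, 4.5) and r² = 145/4 = 36.25.
Check P: distance² to centre = 18.25 ≤ 36.25, so it lies inside.
All remaining points lie in this disk, and no smaller disk contains both endpoints, so this is the minimum enclosing circle.
The points at distance exactly r from the centre are R, S — 2 points.

R, S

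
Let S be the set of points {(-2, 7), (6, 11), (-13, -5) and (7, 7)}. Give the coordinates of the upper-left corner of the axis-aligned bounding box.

(-13, 11)

x-range [-13, 7], y-range [-5, 11].
The upper-left corner is (-13, 11).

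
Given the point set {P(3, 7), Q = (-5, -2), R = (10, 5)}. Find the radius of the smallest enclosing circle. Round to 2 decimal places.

Side lengths²: PQ² = 145, PR² = 53, QR² = 274.
Since QR² = 274 ≥ 145 + 53 = 198, the angle opposite QR is not acute, so the smallest enclosing circle has QR as diameter.
Centre = midpoint of QR = (2.5, 1.5), r² = 274/4 = 68.5.
r = √(68.5) ≈ 8.28.

8.28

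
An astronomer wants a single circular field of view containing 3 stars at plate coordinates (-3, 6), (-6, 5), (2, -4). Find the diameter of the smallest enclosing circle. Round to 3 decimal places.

Call the three points A, B, C in the order given.
Side lengths²: AB² = 10, AC² = 125, BC² = 145.
Since BC² = 145 ≥ 125 + 10 = 135, the angle opposite BC is not acute, so the smallest enclosing circle has BC as diameter.
Centre = midpoint of BC = (-2, 0.5), r² = 145/4 = 36.25.
Diameter = 2r = 2√(36.25) ≈ 12.042.

12.042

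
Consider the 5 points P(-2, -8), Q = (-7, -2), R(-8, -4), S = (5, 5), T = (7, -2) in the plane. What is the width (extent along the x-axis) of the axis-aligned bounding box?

15

max x = 7, min x = -8, so width = 15.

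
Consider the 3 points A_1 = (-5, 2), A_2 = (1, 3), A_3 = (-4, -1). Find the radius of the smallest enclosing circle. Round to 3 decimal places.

3.241

Side lengths²: A_1A_2² = 37, A_1A_3² = 10, A_2A_3² = 41.
Since A_2A_3² = 41 < 37 + 10 = 47, the triangle is acute, so the smallest enclosing circle is the circumcircle.
Circumcentre = (-69/38, 53/38), r² = 7585/722.
r = √(7585/722) ≈ 3.241.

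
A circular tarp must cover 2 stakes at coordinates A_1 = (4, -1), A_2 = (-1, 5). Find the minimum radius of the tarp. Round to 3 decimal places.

3.905

The smallest circle enclosing two points has them as diameter endpoints.
Centre = midpoint = (1.5, 2); r² = |A_1A_2|²/4 = 61/4 = 15.25.
r = √(15.25) ≈ 3.905.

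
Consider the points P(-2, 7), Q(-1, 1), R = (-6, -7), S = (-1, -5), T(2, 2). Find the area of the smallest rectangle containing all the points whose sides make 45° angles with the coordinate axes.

117

In coordinates u = x + y, v = x − y the rectangle is axis-aligned; the map (x,y)→(u,v) scales areas by 2.
u-values: 5, 0, -13, -6, 4; range = 5 − (-13) = 18.
v-values: -9, -2, 1, 4, 0; range = 4 − (-9) = 13.
Area = (18 × 13) / 2 = 117.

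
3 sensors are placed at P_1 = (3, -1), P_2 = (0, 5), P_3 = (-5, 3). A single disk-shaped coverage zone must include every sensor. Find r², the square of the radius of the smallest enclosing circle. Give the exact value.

20

Side lengths²: P_1P_2² = 45, P_1P_3² = 80, P_2P_3² = 29.
Since P_1P_3² = 80 ≥ 45 + 29 = 74, the angle opposite P_1P_3 is not acute, so the smallest enclosing circle has P_1P_3 as diameter.
Centre = midpoint of P_1P_3 = (-1, 1), r² = 80/4 = 20.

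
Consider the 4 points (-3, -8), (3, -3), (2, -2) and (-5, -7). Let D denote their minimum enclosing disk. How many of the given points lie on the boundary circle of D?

The minimum enclosing circle of a finite set is fixed by two of the points (as a diameter) or three (as a circumcircle).
The farthest pair is (3, -3)–(-5, -7) with squared distance 80. The circle on this segment as diameter has centre (-1, -5) and r² = 80/4 = 20.
Check (-3, -8): distance² to centre = 13 ≤ 20, so it lies inside.
All remaining points lie in this disk, and no smaller disk contains both endpoints, so this is the minimum enclosing circle.
The points at distance exactly r from the centre are (3, -3), (-5, -7) — 2 points.

2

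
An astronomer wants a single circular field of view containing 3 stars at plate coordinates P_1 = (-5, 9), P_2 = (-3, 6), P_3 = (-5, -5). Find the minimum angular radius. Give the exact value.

Side lengths²: P_1P_2² = 13, P_1P_3² = 196, P_2P_3² = 125.
Since P_1P_3² = 196 ≥ 125 + 13 = 138, the angle opposite P_1P_3 is not acute, so the smallest enclosing circle has P_1P_3 as diameter.
Centre = midpoint of P_1P_3 = (-5, 2), r² = 196/4 = 49.
r = √49 = 7.

7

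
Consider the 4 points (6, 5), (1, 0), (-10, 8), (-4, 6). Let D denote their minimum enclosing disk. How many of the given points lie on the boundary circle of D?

By Welzl's lemma the MEC is supported by two points (diametrically opposite) or three points (on a circumcircle).
The farthest pair is (6, 5)–(-10, 8) with squared distance 265. The circle on this segment as diameter has centre (-2, 6.5) and r² = 265/4 = 66.25.
Check (1, 0): distance² to centre = 51.25 ≤ 66.25, so it lies inside.
All remaining points lie in this disk, and no smaller disk contains both endpoints, so this is the minimum enclosing circle.
The points at distance exactly r from the centre are (6, 5), (-10, 8) — 2 points.

2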